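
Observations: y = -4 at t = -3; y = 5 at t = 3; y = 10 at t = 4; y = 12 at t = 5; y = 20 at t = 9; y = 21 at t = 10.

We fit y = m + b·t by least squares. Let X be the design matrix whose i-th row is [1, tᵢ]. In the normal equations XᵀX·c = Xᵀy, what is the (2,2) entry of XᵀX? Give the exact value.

240

Row 2 ↔ basis t, column 2 ↔ basis t, so (XᵀX)_{2,2} = Σᵢ (t)·(t) = (-3)·(-3) + (3)·(3) + (4)·(4) + (5)·(5) + (9)·(9) + (10)·(10) = 240.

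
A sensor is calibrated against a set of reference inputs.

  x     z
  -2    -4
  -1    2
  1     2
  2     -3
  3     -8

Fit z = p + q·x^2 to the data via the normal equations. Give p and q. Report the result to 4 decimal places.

Compute the Gram sums: Σ1 = 5, Σx^2 = 19, Σx^2·x^2 = 115.
For Mᵀz: Σz = -11, Σx^2·z = -96.
MᵀM·[p, q]ᵀ = Mᵀz becomes [[5, 19]; [19, 115]]·[p, q]ᵀ = [-11, -96]ᵀ.
Eliminating q: 115·(row 1) − 19·(row 2) gives 214·p = 115·(-11) − 19·(-96) = 559, so p = 559/214.
Then q = ((-96) − 19·(559/214))/115 = -271/214.

p = 2.6121, q = -1.2664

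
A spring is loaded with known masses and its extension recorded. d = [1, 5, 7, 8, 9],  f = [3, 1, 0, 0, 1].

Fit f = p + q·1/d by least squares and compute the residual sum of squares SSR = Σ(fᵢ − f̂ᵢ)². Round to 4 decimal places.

SSR = 0.9126

With design matrix X, XᵀX = [[5, 3979/2520]; [3979/2520, 6911641/6350400]] and Xᵀf = [5, 149/45]ᵀ.
det = 5·(6911641/6350400) − (3979/2520)² = 4681441/1587600.
p = (5·(6911641/6350400) − (3979/2520)·(149/45))/(4681441/1587600) = 1357429/18725764; q = (5·(149/45) − (3979/2520)·5)/(4681441/1587600) = 13749750/4681441.
Residuals: -179137/18725764, 6368535/18725764, -9214429/18725764, -2058076/4681441, 11257335/18725764; SSR = 17088459/18725764.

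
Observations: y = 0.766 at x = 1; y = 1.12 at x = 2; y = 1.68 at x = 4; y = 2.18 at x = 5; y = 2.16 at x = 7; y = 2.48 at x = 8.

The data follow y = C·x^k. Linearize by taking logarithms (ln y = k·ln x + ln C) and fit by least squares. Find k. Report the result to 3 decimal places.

With ln yᵢ as the transformed response and ln xᵢ as the regressor:
Over the data: Σln x = 7.7142, Σ(ln x)² = 13.1032, Σln y = 2.8232, Σln x·ln y = 5.4393.
Normal system: [[13.1032, 7.7142]; [7.7142, 6]]·[k, ln C]ᵀ = [5.4393, 2.8232]ᵀ.
Slope k = (n·Σln x·ln y − Σln x·Σln y)/(n·Σ(ln x)² − (Σln x)²) = (6·5.4393 − 7.7142·2.8232)/19.1098 = 0.56811; ln C = (Σln y − k·Σln x)/n = -0.25988.

k = 0.568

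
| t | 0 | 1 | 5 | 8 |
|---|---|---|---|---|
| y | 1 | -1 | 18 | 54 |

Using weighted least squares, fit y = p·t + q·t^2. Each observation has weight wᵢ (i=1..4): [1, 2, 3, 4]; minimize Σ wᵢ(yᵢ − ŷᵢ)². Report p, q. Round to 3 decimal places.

Sums needed: Σwᵢ·t·t = 333, Σwᵢ·t·t^2 = 2425, Σwᵢ·t^2·t^2 = 18261.
Right-hand side: Σwᵢ·t·y = 1996, Σwᵢ·t^2·y = 15172.
So XᵀWX·[p, q]ᵀ = XᵀWy: [[333, 2425]; [2425, 18261]]·[p, q]ᵀ = [1996, 15172]ᵀ.
Determinant 333·18261 − 2425² = 200288.
p = (1996·18261 − 2425·15172)/200288 = -42893/25036; q = (333·15172 − 2425·1996)/200288 = 26497/25036.

p = -1.713, q = 1.058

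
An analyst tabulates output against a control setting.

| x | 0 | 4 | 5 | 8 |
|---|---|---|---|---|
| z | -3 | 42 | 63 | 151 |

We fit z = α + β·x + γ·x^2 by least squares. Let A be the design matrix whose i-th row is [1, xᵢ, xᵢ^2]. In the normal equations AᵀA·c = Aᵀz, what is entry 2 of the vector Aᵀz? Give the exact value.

1691

Entry 2 ↔ basis x, so (Aᵀz)_{2} = Σᵢ (x)·zᵢ = (0)·(-3) + (4)·(42) + (5)·(63) + (8)·(151) = 1691.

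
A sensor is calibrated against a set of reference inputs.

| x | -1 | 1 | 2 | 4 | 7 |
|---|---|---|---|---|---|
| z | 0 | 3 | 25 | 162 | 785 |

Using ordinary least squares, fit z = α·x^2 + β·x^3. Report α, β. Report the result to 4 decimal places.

Sums needed: Σx^2·x^2 = 2675, Σx^2·x^3 = 17863, Σx^3·x^3 = 121811.
Moment sums: Σx^2·z = 41160, Σx^3·z = 279826.
AᵀA·[α, β]ᵀ = Aᵀz becomes [[2675, 17863]; [17863, 121811]]·[α, β]ᵀ = [41160, 279826]ᵀ.
det = 2675·121811 − 17863² = 6757656.
α = (41160·121811 − 17863·279826)/6757656 = 7604461/3378828; β = (2675·279826 − 17863·41160)/6757656 = 6646735/3378828.

α = 2.2506, β = 1.9672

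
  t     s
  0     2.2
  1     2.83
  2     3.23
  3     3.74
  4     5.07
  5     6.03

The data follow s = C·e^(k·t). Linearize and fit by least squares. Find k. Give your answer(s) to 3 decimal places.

Linearized form: ln s = k·t + ln C. From the 6 transformed points,
Σt = 15.0000, Σ(t)² = 55.0000, Σln s = 7.7404, Σt·ln s = 22.8196.
Equations: 55.0000·k + 15.0000·ln C = 22.8196;  15.0000·k + 6·ln C = 7.7404.
Δ = 55.0000·6 − (15.0000)² = 105.0000; k = (22.8196·6 − 15.0000·7.7404)/105.0000 = 0.19821, ln C = (55.0000·7.7404 − 15.0000·22.8196)/105.0000 = 0.79455.

k = 0.198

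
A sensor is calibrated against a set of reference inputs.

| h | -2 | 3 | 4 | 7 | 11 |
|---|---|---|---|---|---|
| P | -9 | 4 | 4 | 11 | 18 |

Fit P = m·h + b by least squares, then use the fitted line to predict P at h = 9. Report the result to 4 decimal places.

Forming MᵀM = [[199, 23]; [23, 5]] and MᵀP = [321, 28]ᵀ gives MᵀM·[m, b]ᵀ = MᵀP.
Δ = 199·5 − 23² = 466.
m = (321·5 − 23·28)/466 = 961/466; b = (199·28 − 23·321)/466 = -1811/466.
At h = 9: P̂ = (961/466)·(9) + (-1811/466)·(1) = 3419/233.

P̂ = 14.6738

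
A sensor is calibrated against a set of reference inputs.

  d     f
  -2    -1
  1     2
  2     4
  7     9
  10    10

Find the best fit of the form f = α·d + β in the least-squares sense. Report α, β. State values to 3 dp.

From the data, Σd·d = 158, Σd = 18, Σ1 = 5.
And Σd·f = 175, Σf = 24.
Determinant 158·5 − 18² = 466.
α = (175·5 − 18·24)/466 = 443/466; β = (158·24 − 18·175)/466 = 321/233.

α = 0.951, β = 1.378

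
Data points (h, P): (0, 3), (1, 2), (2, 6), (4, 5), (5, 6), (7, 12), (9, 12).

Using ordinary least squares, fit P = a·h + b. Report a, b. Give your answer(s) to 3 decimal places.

a = 1.125, b = 2.071

Sums needed: Σh·h = 176, Σh = 28, Σ1 = 7.
Moment sums: Σh·P = 256, ΣP = 46.
det = 176·7 − 28² = 448.
a = (256·7 − 28·46)/448 = 9/8; b = (176·46 − 28·256)/448 = 29/14.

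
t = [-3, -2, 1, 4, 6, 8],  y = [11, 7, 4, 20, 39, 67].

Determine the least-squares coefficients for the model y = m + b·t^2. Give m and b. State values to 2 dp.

From the data, Σ1 = 6, Σt^2 = 130, Σt^2·t^2 = 5746.
And Σy = 148, Σt^2·y = 6143.
Determinant 6·5746 − 130² = 17576.
m = (148·5746 − 130·6143)/17576 = 1993/676; b = (6·6143 − 130·148)/17576 = 8809/8788.

m = 2.95, b = 1.00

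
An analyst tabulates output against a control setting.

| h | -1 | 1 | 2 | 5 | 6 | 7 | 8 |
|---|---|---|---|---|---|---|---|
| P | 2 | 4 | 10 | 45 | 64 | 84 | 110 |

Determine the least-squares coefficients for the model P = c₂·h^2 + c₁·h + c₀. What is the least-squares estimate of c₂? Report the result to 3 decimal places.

c₂ = 1.573

With design matrix A, AᵀA = [[8436, 1204, 180]; [1204, 180, 28]; [180, 28, 7]] and AᵀP = [14631, 2099, 319]ᵀ.
Inverting the 3×3 Gram matrix, [c₂, c₁, c₀]ᵀ = [16967/10784, 9753/10784, 2017/1348]ᵀ.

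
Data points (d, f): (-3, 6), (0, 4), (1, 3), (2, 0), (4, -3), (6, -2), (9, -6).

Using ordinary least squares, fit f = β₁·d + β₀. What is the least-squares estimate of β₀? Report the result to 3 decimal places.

With design matrix M, MᵀM = [[147, 19]; [19, 7]] and Mᵀf = [-93, 2]ᵀ.
Eliminating β₀: 7·(row 1) − 19·(row 2) gives 668·β₁ = 7·(-93) − 19·2 = -689, so β₁ = -689/668.
Then β₀ = (2 − 19·(-689/668))/7 = 2061/668.

β₀ = 3.085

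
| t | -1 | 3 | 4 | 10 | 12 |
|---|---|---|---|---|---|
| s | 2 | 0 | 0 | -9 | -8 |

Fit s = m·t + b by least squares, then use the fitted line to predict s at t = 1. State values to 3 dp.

The normal equations are: 270·m + 28·b = -188;  28·m + 5·b = -15.
(Σt·t = 270, Σt = 28, Σ1 = 5, Σt·s = -188, Σs = -15.)
Eliminating b: 5·(row 1) − 28·(row 2) gives 566·m = 5·(-188) − 28·(-15) = -520, so m = -260/283.
Then b = ((-15) − 28·(-260/283))/5 = 607/283.
At t = 1: ŝ = (-260/283)·(1) + (607/283)·(1) = 347/283.

ŝ = 1.226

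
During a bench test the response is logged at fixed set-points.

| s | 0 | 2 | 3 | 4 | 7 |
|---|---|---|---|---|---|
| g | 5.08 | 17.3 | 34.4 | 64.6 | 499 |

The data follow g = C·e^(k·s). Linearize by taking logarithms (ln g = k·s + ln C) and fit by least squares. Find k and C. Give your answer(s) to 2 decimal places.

Linearized form: ln g = k·s + ln C. From the 5 transformed points,
Σs = 16.0000, Σ(s)² = 78.0000, Σln g = 18.3949, Σs·ln g = 76.4767.
Normal system: [[78.0000, 16.0000]; [16.0000, 5]]·[k, ln C]ᵀ = [76.4767, 18.3949]ᵀ.
Δ = 78.0000·5 − (16.0000)² = 134.0000; k = (76.4767·5 − 16.0000·18.3949)/134.0000 = 0.65720, ln C = (78.0000·18.3949 − 16.0000·76.4767)/134.0000 = 1.57593, so C = exp(1.57593) = 4.83525.

k = 0.66, C = 4.84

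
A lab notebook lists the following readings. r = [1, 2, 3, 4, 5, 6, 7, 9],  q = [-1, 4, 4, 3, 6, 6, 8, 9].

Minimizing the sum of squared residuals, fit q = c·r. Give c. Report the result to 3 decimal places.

c = 1.059

Sums needed: Σr·r = 221.
For Xᵀq: Σr·q = 234.
c = 234/221 = 1.05882.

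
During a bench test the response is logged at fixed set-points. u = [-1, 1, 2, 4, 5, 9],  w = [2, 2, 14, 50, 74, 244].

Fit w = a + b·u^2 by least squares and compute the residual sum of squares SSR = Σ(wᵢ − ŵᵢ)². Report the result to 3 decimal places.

Forming MᵀM = [[6, 128]; [128, 7460]] and Mᵀw = [386, 22474]ᵀ gives MᵀM·[a, b]ᵀ = Mᵀw.
Determinant 6·7460 − 128² = 28376.
a = (386·7460 − 128·22474)/28376 = 361/3547; b = (6·22474 − 128·386)/28376 = 21359/7094.
Residuals: -7893/7094, -7893/7094, 6579/3547, 6117/3547, -9741/7094, 135/7094; SSR = 38223/3547.

SSR = 10.776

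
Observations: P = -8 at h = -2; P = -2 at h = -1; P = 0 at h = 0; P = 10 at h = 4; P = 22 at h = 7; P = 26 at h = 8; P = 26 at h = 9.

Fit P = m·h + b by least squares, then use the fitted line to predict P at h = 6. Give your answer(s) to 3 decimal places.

P̂ = 18.100

From the data, Σh·h = 215, Σh = 25, Σ1 = 7.
Moment sums: Σh·P = 654, ΣP = 74.
Normal equations: [[215, 25]; [25, 7]]·[m, b]ᵀ = [654, 74]ᵀ.
Eliminating b: 7·(row 1) − 25·(row 2) gives 880·m = 7·654 − 25·74 = 2728, so m = 31/10.
Then b = (74 − 25·(31/10))/7 = -1/2.
At h = 6: P̂ = (31/10)·(6) + (-1/2)·(1) = 181/10.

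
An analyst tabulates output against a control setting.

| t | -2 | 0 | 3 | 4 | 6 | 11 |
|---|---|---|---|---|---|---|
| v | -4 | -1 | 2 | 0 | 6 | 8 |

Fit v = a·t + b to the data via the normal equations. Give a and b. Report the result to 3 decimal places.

MᵀM·[a, b]ᵀ = Mᵀv reads: 186·a + 22·b = 138;  22·a + 6·b = 11.
(Σt·t = 186, Σt = 22, Σ1 = 6, Σt·v = 138, Σv = 11.)
Eliminating b: 6·(row 1) − 22·(row 2) gives 632·a = 6·138 − 22·11 = 586, so a = 293/316.
Then b = (11 − 22·(293/316))/6 = -495/316.

a = 0.927, b = -1.566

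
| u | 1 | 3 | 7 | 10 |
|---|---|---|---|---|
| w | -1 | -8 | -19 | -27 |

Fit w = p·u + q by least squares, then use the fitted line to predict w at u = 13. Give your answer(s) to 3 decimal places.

ŵ = -35.887

Forming XᵀX = [[159, 21]; [21, 4]] and Xᵀw = [-428, -55]ᵀ gives XᵀX·[p, q]ᵀ = Xᵀw.
Eliminating q: 4·(row 1) − 21·(row 2) gives 195·p = 4·(-428) − 21·(-55) = -557, so p = -557/195.
Then q = ((-55) − 21·(-557/195))/4 = 81/65.
At u = 13: ŵ = (-557/195)·(13) + (81/65)·(1) = -6998/195.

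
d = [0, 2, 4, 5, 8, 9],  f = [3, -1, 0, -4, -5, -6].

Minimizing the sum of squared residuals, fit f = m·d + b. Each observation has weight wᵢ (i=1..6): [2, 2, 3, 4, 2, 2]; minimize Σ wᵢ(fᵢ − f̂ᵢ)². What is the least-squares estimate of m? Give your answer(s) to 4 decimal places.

From the data, Σwᵢ·d·d = 446, Σwᵢ·d = 70, Σwᵢ·1 = 15.
For AᵀWf: Σwᵢ·d·f = -272, Σwᵢ·f = -34.
det = 446·15 − 70² = 1790.
m = ((-272)·15 − 70·(-34))/1790 = -170/179; b = (446·(-34) − 70·(-272))/1790 = 1938/895.

m = -0.9497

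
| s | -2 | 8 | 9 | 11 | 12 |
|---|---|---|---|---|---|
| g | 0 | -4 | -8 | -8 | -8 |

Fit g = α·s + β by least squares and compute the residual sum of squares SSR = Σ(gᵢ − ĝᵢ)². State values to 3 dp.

SSR = 6.032

With design matrix X, XᵀX = [[414, 38]; [38, 5]] and Xᵀg = [-288, -28]ᵀ.
Eliminating β: 5·(row 1) − 38·(row 2) gives 626·α = 5·(-288) − 38·(-28) = -376, so α = -188/313.
Then β = ((-28) − 38·(-188/313))/5 = -324/313.
Residuals: -52/313, 576/313, -488/313, -112/313, 76/313; SSR = 1888/313.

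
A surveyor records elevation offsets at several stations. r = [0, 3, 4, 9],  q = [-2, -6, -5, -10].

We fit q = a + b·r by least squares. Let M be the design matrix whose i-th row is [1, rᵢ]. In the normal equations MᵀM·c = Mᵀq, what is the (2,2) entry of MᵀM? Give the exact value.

Row 2 ↔ basis r, column 2 ↔ basis r, so (MᵀM)_{2,2} = Σᵢ (r)·(r) = (0)·(0) + (3)·(3) + (4)·(4) + (9)·(9) = 106.

106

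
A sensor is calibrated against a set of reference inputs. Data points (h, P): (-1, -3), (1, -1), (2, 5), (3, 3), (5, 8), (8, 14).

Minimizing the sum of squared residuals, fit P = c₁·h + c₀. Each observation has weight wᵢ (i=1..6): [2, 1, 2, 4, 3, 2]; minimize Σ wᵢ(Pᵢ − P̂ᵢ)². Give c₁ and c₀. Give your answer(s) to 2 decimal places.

c₁ = 1.87, c₀ = -1.36

With design matrix M, MᵀWM = [[250, 46]; [46, 14]] and MᵀWP = [405, 67]ᵀ.
det = 250·14 − 46² = 1384.
c₁ = (405·14 − 46·67)/1384 = 647/346; c₀ = (250·67 − 46·405)/1384 = -235/173.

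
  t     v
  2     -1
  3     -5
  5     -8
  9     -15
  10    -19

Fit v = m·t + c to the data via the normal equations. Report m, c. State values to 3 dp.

The normal system AᵀA·[m, c]ᵀ = Aᵀv is [[219, 29]; [29, 5]]·[m, c]ᵀ = [-382, -48]ᵀ.
Determinant 219·5 − 29² = 254.
m = ((-382)·5 − 29·(-48))/254 = -259/127; c = (219·(-48) − 29·(-382))/254 = 283/127.

m = -2.039, c = 2.228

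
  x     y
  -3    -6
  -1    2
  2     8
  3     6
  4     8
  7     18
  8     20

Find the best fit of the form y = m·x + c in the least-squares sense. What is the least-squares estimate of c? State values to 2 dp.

From the data, Σx·x = 152, Σx = 20, Σ1 = 7.
For Mᵀy: Σx·y = 368, Σy = 56.
Δ = 152·7 − 20² = 664.
m = (368·7 − 20·56)/664 = 182/83; c = (152·56 − 20·368)/664 = 144/83.

c = 1.73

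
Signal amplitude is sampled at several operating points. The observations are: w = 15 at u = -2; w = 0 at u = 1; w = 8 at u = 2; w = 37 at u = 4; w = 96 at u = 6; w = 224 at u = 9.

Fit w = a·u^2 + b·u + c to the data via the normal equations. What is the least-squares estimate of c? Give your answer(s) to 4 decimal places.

Entries of AᵀA: Σu^2·u^2 = 8146, Σu^2·u = 1010, Σu^2 = 142, Σu·u = 142, Σu = 20, Σ1 = 6.
Right-hand side: Σu^2·w = 22284, Σu·w = 2726, Σw = 380.
Row-reducing yields a = 163541/54363, b = -111946/54363, c = -18109/18121.

c = -0.9993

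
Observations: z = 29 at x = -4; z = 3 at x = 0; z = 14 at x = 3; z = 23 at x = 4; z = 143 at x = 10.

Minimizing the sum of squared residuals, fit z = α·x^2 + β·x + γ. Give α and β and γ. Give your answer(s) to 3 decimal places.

From the data, Σx^2·x^2 = 10593, Σx^2·x = 1027, Σx^2 = 141, Σx·x = 141, Σx = 13, Σ1 = 5.
And Σx^2·z = 15258, Σx·z = 1448, Σz = 212.
Inverting the 3×3 Gram matrix, [α, β, γ]ᵀ = [503158/341491, -242877/341491, 921643/341491]ᵀ.

α = 1.473, β = -0.711, γ = 2.699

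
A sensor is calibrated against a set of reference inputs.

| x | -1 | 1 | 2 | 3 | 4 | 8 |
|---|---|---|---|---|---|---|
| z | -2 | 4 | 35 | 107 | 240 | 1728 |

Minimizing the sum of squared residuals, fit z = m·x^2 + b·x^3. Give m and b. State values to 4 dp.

m = 2.8805, b = 3.0151

The normal equations are: 4451·m + 34067·b = 115537;  34067·m + 267035·b = 903271.
(Σx^2·x^2 = 4451, Σx^2·x^3 = 34067, Σx^3·x^3 = 267035, Σx^2·z = 115537, Σx^3·z = 903271.)
Eliminating b: 267035·(row 1) − 34067·(row 2) gives 28012296·m = 267035·115537 − 34067·903271 = 80689638, so m = 13448273/4668716.
Then b = (903271 − 34067·(13448273/4668716))/267035 = 14076707/4668716.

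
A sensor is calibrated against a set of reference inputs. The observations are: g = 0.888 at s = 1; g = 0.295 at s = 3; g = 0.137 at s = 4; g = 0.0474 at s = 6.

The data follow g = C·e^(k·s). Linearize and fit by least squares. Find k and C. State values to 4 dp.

k = -0.5930, C = 1.6185

Linearized form: ln g = k·s + ln C. From the 4 transformed points,
Over the data: Σs = 14.0000, Σ(s)² = 62.0000, Σln g = -6.3765, Σs·ln g = -30.0270.
Normal system: [[62.0000, 14.0000]; [14.0000, 4]]·[k, ln C]ᵀ = [-30.0270, -6.3765]ᵀ.
Solving (det = 52.0000): k = -0.59303, ln C = 0.48148, so C = exp(0.48148) = 1.61847.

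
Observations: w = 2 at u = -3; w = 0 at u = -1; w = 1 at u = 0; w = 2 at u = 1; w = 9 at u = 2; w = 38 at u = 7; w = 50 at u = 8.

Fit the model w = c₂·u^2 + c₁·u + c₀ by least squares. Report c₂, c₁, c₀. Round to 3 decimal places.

c₂ = 0.552, c₁ = 1.558, c₀ = 1.361

Normal-equation sums: Σu^2·u^2 = 6596, Σu^2·u = 836, Σu^2 = 128, Σu·u = 128, Σu = 14, Σ1 = 7.
Moment sums: Σu^2·w = 5118, Σu·w = 680, Σw = 102.
Inverting the 3×3 Gram matrix, [c₂, c₁, c₀]ᵀ = [8611/15600, 121561/78000, 1361/1000]ᵀ.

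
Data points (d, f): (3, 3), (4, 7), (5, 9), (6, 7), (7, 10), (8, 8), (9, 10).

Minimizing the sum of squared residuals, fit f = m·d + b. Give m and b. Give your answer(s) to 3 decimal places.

Setting ∂/∂m … = 0 gives: 280·m + 42·b = 348;  42·m + 7·b = 54.
(Σd·d = 280, Σd = 42, Σ1 = 7, Σd·f = 348, Σf = 54.)
Eliminating b: 7·(row 1) − 42·(row 2) gives 196·m = 7·348 − 42·54 = 168, so m = 6/7.
Then b = (54 − 42·(6/7))/7 = 18/7.

m = 0.857, b = 2.571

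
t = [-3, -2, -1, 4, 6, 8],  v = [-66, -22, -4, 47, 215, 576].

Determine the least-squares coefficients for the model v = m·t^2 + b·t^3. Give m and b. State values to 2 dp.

m = -2.95, b = 1.49

Sums needed: Σt^2·t^2 = 5746, Σt^2·t^3 = 41292, Σt^3·t^3 = 313690.
Right-hand side: Σt^2·v = 44670, Σt^3·v = 346322.
XᵀX·[m, b]ᵀ = Xᵀv becomes [[5746, 41292]; [41292, 313690]]·[m, b]ᵀ = [44670, 346322]ᵀ.
Δ = 5746·313690 − 41292² = 97433476.
m = (44670·313690 − 41292·346322)/97433476 = -71948931/24358369; b = (5746·346322 − 41292·44670)/97433476 = 36363143/24358369.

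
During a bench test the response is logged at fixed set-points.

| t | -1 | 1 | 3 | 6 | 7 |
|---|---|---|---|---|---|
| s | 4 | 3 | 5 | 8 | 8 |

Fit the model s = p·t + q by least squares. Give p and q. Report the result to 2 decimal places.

Normal-equation sums: Σt·t = 96, Σt = 16, Σ1 = 5.
Moment sums: Σt·s = 118, Σs = 28.
So AᵀA·[p, q]ᵀ = Aᵀs: [[96, 16]; [16, 5]]·[p, q]ᵀ = [118, 28]ᵀ.
Eliminating q: 5·(row 1) − 16·(row 2) gives 224·p = 5·118 − 16·28 = 142, so p = 71/112.
Then q = (28 − 16·(71/112))/5 = 25/7.

p = 0.63, q = 3.57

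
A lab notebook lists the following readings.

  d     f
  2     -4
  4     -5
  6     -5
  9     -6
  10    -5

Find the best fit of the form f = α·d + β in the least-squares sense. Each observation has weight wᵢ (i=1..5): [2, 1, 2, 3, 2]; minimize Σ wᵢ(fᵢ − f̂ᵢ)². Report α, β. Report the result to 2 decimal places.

α = -0.18, β = -3.89

Normal-equation sums: Σwᵢ·d·d = 539, Σwᵢ·d = 67, Σwᵢ·1 = 10.
Right-hand side: Σwᵢ·d·f = -358, Σwᵢ·f = -51.
XᵀWX·[α, β]ᵀ = XᵀWf becomes [[539, 67]; [67, 10]]·[α, β]ᵀ = [-358, -51]ᵀ.
det = 539·10 − 67² = 901.
α = ((-358)·10 − 67·(-51))/901 = -163/901; β = (539·(-51) − 67·(-358))/901 = -3503/901.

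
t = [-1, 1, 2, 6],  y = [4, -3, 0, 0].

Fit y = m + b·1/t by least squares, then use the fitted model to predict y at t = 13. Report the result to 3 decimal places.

Setting ∂/∂m … = 0 gives: 4·m + (2/3)·b = 1;  (2/3)·m + (41/18)·b = -7.
Δ = 4·(41/18) − (2/3)² = 26/3.
m = (1·(41/18) − (2/3)·(-7))/(26/3) = 125/156; b = (4·(-7) − (2/3)·1)/(26/3) = -43/13.
At t = 13: ŷ = (125/156)·(1) + (-43/13)·(1/13) = 1109/2028.

ŷ = 0.547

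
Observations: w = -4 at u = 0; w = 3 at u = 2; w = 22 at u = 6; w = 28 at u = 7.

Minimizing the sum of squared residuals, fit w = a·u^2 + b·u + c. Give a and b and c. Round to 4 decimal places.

Normal-equation sums: Σu^2·u^2 = 3713, Σu^2·u = 567, Σu^2 = 89, Σu·u = 89, Σu = 15, Σ1 = 4.
Moment sums: Σu^2·w = 2176, Σu·w = 334, Σw = 49.
So AᵀA·[a, b, c]ᵀ = Aᵀw: [[3713, 567, 89]; [567, 89, 15]; [89, 15, 4]]·[a, b, c]ᵀ = [2176, 334, 49]ᵀ.
Row-reducing yields a = 1025/4684, b = 14189/4684, c = -4659/1171.

a = 0.2188, b = 3.0292, c = -3.9787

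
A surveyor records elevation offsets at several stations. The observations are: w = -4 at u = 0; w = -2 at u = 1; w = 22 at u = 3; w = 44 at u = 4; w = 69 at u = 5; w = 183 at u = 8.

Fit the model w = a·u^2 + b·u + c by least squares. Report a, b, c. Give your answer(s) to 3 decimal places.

a = 2.893, b = 0.296, c = -4.494

The normal equations are: 5059·a + 729·b + 115·c = 14337;  729·a + 115·b + 21·c = 2049;  115·a + 21·b + 6·c = 312.
Inverting the 3×3 Gram matrix, [a, b, c]ᵀ = [20613/7124, 2109/7124, -8004/1781]ᵀ.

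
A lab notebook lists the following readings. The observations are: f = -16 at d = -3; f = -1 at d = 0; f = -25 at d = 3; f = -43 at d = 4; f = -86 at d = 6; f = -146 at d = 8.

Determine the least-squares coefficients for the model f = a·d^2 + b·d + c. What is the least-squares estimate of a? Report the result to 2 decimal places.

a = -2.05

Entries of MᵀM: Σd^2·d^2 = 5810, Σd^2·d = 792, Σd^2 = 134, Σd·d = 134, Σd = 18, Σ1 = 6.
Moment sums: Σd^2·f = -13497, Σd·f = -1883, Σf = -317.
Normal equations: [[5810, 792, 134]; [792, 134, 18]; [134, 18, 6]]·[a, b, c]ᵀ = [-13497, -1883, -317]ᵀ.
Solving the 3×3 system (Gaussian elimination) gives a = -22486/10993, b = -92246/54965, c = -232619/109930.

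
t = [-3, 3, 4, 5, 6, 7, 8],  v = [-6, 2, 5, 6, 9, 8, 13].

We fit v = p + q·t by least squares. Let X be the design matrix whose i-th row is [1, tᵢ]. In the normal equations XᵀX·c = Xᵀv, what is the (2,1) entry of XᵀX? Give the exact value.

30

Row 2 ↔ basis t, column 1 ↔ basis 1, so (XᵀX)_{2,1} = Σᵢ t = (-3)·(1) + (3)·(1) + (4)·(1) + (5)·(1) + (6)·(1) + (7)·(1) + (8)·(1) = 30.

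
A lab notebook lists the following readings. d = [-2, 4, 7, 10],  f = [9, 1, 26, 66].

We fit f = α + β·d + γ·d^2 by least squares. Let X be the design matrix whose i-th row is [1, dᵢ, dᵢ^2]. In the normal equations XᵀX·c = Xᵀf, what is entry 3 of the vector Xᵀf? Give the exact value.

Entry 3 ↔ basis d^2, so (Xᵀf)_{3} = Σᵢ (d^2)·fᵢ = (4)·(9) + (16)·(1) + (49)·(26) + (100)·(66) = 7926.

7926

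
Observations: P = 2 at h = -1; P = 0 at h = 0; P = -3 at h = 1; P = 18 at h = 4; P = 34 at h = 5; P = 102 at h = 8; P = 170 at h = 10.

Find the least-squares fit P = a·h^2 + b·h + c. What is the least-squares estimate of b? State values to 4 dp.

b = -3.0184

Compute the Gram sums: Σh^2·h^2 = 14979, Σh^2·h = 1701, Σh^2 = 207, Σh·h = 207, Σh = 27, Σ1 = 7.
Right-hand side: Σh^2·P = 24665, Σh·P = 2753, ΣP = 323.
Solving the 3×3 system (Gaussian elimination) gives a = 5395/2679, b = -24259/8037, c = -83/47.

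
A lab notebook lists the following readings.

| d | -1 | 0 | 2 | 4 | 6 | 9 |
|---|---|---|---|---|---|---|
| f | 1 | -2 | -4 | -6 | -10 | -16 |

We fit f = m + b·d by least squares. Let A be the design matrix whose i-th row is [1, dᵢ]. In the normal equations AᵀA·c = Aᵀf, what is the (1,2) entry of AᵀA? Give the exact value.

20

Row 1 ↔ basis 1, column 2 ↔ basis d, so (AᵀA)_{1,2} = Σᵢ d = (1)·(-1) + (1)·(0) + (1)·(2) + (1)·(4) + (1)·(6) + (1)·(9) = 20.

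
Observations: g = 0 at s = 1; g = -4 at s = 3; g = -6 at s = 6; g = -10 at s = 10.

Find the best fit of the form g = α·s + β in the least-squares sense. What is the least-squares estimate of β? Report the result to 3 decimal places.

Setting ∂/∂α … = 0 gives: 146·α + 20·β = -148;  20·α + 4·β = -20.
(Σs·s = 146, Σs = 20, Σ1 = 4, Σs·g = -148, Σg = -20.)
Eliminating β: 4·(row 1) − 20·(row 2) gives 184·α = 4·(-148) − 20·(-20) = -192, so α = -24/23.
Then β = ((-20) − 20·(-24/23))/4 = 5/23.

β = 0.217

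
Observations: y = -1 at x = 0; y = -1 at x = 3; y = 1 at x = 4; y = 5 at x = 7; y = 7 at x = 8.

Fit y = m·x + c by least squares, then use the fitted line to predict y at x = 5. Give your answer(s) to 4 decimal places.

The normal equations are: 138·m + 22·c = 92;  22·m + 5·c = 11.
(Σx·x = 138, Σx = 22, Σ1 = 5, Σx·y = 92, Σy = 11.)
Eliminating c: 5·(row 1) − 22·(row 2) gives 206·m = 5·92 − 22·11 = 218, so m = 109/103.
Then c = (11 − 22·(109/103))/5 = -253/103.
At x = 5: ŷ = (109/103)·(5) + (-253/103)·(1) = 292/103.

ŷ = 2.8350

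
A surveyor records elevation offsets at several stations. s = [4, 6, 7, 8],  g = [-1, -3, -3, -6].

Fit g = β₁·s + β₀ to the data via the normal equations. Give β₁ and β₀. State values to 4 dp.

β₁ = -1.1143, β₀ = 3.7143

From the data, Σs·s = 165, Σs = 25, Σ1 = 4.
For Xᵀg: Σs·g = -91, Σg = -13.
Normal equations: [[165, 25]; [25, 4]]·[β₁, β₀]ᵀ = [-91, -13]ᵀ.
Determinant 165·4 − 25² = 35.
β₁ = ((-91)·4 − 25·(-13))/35 = -39/35; β₀ = (165·(-13) − 25·(-91))/35 = 26/7.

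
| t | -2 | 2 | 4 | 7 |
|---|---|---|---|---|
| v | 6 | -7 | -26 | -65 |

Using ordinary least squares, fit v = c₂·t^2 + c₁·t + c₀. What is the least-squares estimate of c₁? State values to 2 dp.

Sums needed: Σt^2·t^2 = 2689, Σt^2·t = 407, Σt^2 = 73, Σt·t = 73, Σt = 11, Σ1 = 4.
And Σt^2·v = -3605, Σt·v = -585, Σv = -92.
Normal equations: [[2689, 407, 73]; [407, 73, 11]; [73, 11, 4]]·[c₂, c₁, c₀]ᵀ = [-3605, -585, -92]ᵀ.
Solving the 3×3 system (Gaussian elimination) gives c₂ = -9241/10308, c₁ = -11823/3436, c₀ = 7276/2577.

c₁ = -3.44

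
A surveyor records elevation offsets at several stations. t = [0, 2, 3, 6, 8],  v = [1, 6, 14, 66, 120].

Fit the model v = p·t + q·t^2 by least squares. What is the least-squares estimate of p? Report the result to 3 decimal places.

Forming MᵀM = [[113, 763]; [763, 5489]] and Mᵀv = [1410, 10206]ᵀ gives MᵀM·[p, q]ᵀ = Mᵀv.
Eliminating q: 5489·(row 1) − 763·(row 2) gives 38088·p = 5489·1410 − 763·10206 = -47688, so p = -1987/1587.
Then q = (10206 − 763·(-1987/1587))/5489 = 3227/1587.

p = -1.252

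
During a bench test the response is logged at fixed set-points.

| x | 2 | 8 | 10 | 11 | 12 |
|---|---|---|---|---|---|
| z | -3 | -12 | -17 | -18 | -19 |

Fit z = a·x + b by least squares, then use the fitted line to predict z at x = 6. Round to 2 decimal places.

Compute the Gram sums: Σx·x = 433, Σx = 43, Σ1 = 5.
For Mᵀz: Σx·z = -698, Σz = -69.
So MᵀM·[a, b]ᵀ = Mᵀz: [[433, 43]; [43, 5]]·[a, b]ᵀ = [-698, -69]ᵀ.
Eliminating b: 5·(row 1) − 43·(row 2) gives 316·a = 5·(-698) − 43·(-69) = -523, so a = -523/316.
Then b = ((-69) − 43·(-523/316))/5 = 137/316.
At x = 6: ẑ = (-523/316)·(6) + (137/316)·(1) = -3001/316.

ẑ = -9.50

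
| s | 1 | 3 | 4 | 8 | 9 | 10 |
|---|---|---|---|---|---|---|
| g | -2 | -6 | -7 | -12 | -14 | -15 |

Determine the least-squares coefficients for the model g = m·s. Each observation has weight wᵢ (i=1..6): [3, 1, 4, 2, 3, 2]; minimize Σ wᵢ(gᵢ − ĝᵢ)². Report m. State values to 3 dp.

From the data, Σwᵢ·s·s = 647.
Moment sums: Σwᵢ·s·g = -1006.
Hence m = -1006 / 647 ≈ -1.55487.

m = -1.555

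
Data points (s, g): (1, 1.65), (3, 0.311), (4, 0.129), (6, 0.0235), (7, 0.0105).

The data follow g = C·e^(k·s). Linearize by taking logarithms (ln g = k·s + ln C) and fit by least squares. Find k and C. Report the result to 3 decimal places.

k = -0.847, C = 3.861

Taking logs, ln g = k·s + ln C, so regress ln g on s.
Over the data: Σs = 21.0000, Σ(s)² = 111.0000, Σln g = -11.0223, Σs·ln g = -65.5941.
Normal system: [[111.0000, 21.0000]; [21.0000, 5]]·[k, ln C]ᵀ = [-65.5941, -11.0223]ᵀ.
Slope k = (n·Σs·ln g − Σs·Σln g)/(n·Σ(s)² − (Σs)²) = (5·-65.5941 − 21.0000·-11.0223)/114.0000 = -0.84652; ln C = (Σln g − k·Σs)/n = 1.35091, so C = exp(1.35091) = 3.86095.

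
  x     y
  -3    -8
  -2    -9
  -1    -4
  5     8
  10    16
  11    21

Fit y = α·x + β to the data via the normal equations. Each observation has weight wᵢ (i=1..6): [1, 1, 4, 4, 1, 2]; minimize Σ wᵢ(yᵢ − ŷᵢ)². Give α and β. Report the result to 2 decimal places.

Entries of MᵀWM: Σwᵢ·x·x = 459, Σwᵢ·x = 43, Σwᵢ·1 = 13.
Right-hand side: Σwᵢ·x·y = 840, Σwᵢ·y = 57.
det = 459·13 − 43² = 4118.
α = (840·13 − 43·57)/4118 = 8469/4118; β = (459·57 − 43·840)/4118 = -9957/4118.

α = 2.06, β = -2.42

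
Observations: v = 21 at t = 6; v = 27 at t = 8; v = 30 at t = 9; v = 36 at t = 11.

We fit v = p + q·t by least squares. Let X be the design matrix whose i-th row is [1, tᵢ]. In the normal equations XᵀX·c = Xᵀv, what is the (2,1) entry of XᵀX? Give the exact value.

Row 2 ↔ basis t, column 1 ↔ basis 1, so (XᵀX)_{2,1} = Σᵢ t = (6)·(1) + (8)·(1) + (9)·(1) + (11)·(1) = 34.

34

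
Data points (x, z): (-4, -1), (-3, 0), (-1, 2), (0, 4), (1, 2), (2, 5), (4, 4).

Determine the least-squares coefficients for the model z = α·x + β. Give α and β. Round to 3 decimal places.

Setting ∂/∂α … = 0 gives: 47·α + (-1)·β = 30;  (-1)·α + 7·β = 16.
(Σx·x = 47, Σx = -1, Σ1 = 7, Σx·z = 30, Σz = 16.)
Determinant 47·7 − (-1)² = 328.
α = (30·7 − (-1)·16)/328 = 113/164; β = (47·16 − (-1)·30)/328 = 391/164.

α = 0.689, β = 2.384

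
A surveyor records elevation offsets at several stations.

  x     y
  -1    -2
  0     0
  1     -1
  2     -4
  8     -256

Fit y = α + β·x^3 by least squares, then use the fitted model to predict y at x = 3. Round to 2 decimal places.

ŷ = -14.22

Compute the Gram sums: Σ1 = 5, Σx^3 = 520, Σx^3·x^3 = 262210.
For Aᵀy: Σy = -263, Σx^3·y = -131103.
Determinant 5·262210 − 520² = 1040650.
α = ((-263)·262210 − 520·(-131103))/1040650 = -6059/8005; β = (5·(-131103) − 520·(-263))/1040650 = -103751/208130.
At x = 3: ŷ = (-6059/8005)·(1) + (-103751/208130)·(27) = -2958811/208130.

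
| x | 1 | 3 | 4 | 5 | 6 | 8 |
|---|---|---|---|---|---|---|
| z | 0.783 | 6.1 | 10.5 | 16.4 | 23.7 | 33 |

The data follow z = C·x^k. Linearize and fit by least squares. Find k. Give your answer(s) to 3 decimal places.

With ln zᵢ as the transformed response and ln xᵢ as the regressor:
AᵀA = [[13.2535, 7.9655]; [7.9655, 6]], rhs = [22.6909, 13.3743]ᵀ  (here Σln x = 7.9655, Σ(ln x)² = 13.2535, Σln z = 13.3743, Σln x·ln z = 22.6909).
Solving (det = 16.0713): k = 1.84253, ln C = -0.21708.

k = 1.843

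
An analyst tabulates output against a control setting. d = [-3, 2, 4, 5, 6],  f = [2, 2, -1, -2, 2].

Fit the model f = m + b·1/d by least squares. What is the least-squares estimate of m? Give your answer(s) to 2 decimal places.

m = 0.79

With design matrix X, XᵀX = [[5, 47/60]; [47/60, 1769/3600]] and Xᵀf = [3, 1/60]ᵀ.
det = 5·(1769/3600) − (47/60)² = 553/300.
m = (3·(1769/3600) − (47/60)·(1/60))/(553/300) = 1315/1659; b = (5·(1/60) − (47/60)·3)/(553/300) = -680/553.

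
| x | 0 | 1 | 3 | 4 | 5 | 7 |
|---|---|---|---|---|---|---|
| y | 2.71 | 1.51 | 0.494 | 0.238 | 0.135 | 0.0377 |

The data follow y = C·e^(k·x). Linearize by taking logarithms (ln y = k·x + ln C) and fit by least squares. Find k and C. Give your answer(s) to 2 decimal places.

k = -0.61, C = 2.81

With ln yᵢ as the transformed response and xᵢ as the regressor:
Σx = 20.0000, Σ(x)² = 100.0000, Σln y = -6.0122, Σx·ln y = -40.4046.
Equations: 100.0000·k + 20.0000·ln C = -40.4046;  20.0000·k + 6·ln C = -6.0122.
Slope k = (n·Σx·ln y − Σx·Σln y)/(n·Σ(x)² − (Σx)²) = (6·-40.4046 − 20.0000·-6.0122)/200.0000 = -0.61091; ln C = (Σln y − k·Σx)/n = 1.03434, so C = exp(1.03434) = 2.81326.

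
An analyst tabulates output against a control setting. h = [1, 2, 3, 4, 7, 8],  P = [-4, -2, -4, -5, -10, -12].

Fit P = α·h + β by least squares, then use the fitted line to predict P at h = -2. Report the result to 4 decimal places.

P̂ = 2.0644

Entries of MᵀM: Σh·h = 143, Σh = 25, Σ1 = 6.
For MᵀP: Σh·P = -206, ΣP = -37.
So MᵀM·[α, β]ᵀ = MᵀP: [[143, 25]; [25, 6]]·[α, β]ᵀ = [-206, -37]ᵀ.
Δ = 143·6 − 25² = 233.
α = ((-206)·6 − 25·(-37))/233 = -311/233; β = (143·(-37) − 25·(-206))/233 = -141/233.
At h = -2: P̂ = (-311/233)·(-2) + (-141/233)·(1) = 481/233.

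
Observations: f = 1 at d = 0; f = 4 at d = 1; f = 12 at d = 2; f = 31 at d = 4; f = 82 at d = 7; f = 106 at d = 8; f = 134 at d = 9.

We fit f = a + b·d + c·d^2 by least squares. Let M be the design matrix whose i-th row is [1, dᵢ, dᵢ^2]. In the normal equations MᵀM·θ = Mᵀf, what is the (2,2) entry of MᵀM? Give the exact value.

Row 2 ↔ basis d, column 2 ↔ basis d, so (MᵀM)_{2,2} = Σᵢ (d)·(d) = (0)·(0) + (1)·(1) + (2)·(2) + (4)·(4) + (7)·(7) + (8)·(8) + (9)·(9) = 215.

215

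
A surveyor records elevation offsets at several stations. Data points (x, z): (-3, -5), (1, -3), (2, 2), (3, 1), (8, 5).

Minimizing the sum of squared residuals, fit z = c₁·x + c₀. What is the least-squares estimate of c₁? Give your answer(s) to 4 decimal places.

MᵀM·[c₁, c₀]ᵀ = Mᵀz reads: 87·c₁ + 11·c₀ = 59;  11·c₁ + 5·c₀ = 0.
det = 87·5 − 11² = 314.
c₁ = (59·5 − 11·0)/314 = 295/314; c₀ = (87·0 − 11·59)/314 = -649/314.

c₁ = 0.9395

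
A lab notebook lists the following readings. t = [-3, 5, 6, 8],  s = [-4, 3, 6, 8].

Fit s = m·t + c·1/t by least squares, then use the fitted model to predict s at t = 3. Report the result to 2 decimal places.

ŝ = 3.31

With design matrix M, MᵀM = [[134, 4]; [4, 2801/14400]] and Mᵀs = [127, 59/15]ᵀ.
det = 134·(2801/14400) − 4² = 72467/7200.
m = (127·(2801/14400) − 4·(59/15))/(72467/7200) = 129167/144934; c = (134·(59/15) − 4·127)/(72467/7200) = 137280/72467.
At t = 3: ŝ = (129167/144934)·(3) + (137280/72467)·(1/3) = 479021/144934.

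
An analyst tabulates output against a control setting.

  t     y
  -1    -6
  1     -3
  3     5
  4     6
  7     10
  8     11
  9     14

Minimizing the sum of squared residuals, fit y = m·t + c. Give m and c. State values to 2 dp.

m = 1.94, c = -3.29

Setting ∂/∂m … = 0 gives: 221·m + 31·c = 326;  31·m + 7·c = 37.
(Σt·t = 221, Σt = 31, Σ1 = 7, Σt·y = 326, Σy = 37.)
Determinant 221·7 − 31² = 586.
m = (326·7 − 31·37)/586 = 1135/586; c = (221·37 − 31·326)/586 = -1929/586.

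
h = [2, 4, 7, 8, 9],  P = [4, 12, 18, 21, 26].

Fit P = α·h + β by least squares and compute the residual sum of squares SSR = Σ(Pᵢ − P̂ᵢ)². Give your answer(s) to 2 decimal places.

SSR = 6.33

The normal system MᵀM·[α, β]ᵀ = MᵀP is [[214, 30]; [30, 5]]·[α, β]ᵀ = [584, 81]ᵀ.
det = 214·5 − 30² = 170.
α = (584·5 − 30·81)/170 = 49/17; β = (214·81 − 30·584)/170 = -93/85.
Residuals: -57/85, 133/85, -92/85, -82/85, 98/85; SSR = 538/85.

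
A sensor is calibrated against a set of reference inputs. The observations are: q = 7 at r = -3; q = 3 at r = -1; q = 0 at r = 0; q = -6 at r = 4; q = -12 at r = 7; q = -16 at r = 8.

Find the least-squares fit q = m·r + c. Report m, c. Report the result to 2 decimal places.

Entries of XᵀX: Σr·r = 139, Σr = 15, Σ1 = 6.
Moment sums: Σr·q = -260, Σq = -24.
XᵀX·[m, c]ᵀ = Xᵀq becomes [[139, 15]; [15, 6]]·[m, c]ᵀ = [-260, -24]ᵀ.
Δ = 139·6 − 15² = 609.
m = ((-260)·6 − 15·(-24))/609 = -400/203; c = (139·(-24) − 15·(-260))/609 = 188/203.

m = -1.97, c = 0.93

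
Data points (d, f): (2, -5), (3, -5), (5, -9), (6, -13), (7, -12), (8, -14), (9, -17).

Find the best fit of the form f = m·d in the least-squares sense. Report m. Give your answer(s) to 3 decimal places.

Compute the Gram sums: Σd·d = 268.
Right-hand side: Σd·f = -497.
AᵀA·[m]ᵀ = Aᵀf becomes [[268]]·[m]ᵀ = [-497]ᵀ.
Hence m = -497 / 268 ≈ -1.85448.

m = -1.854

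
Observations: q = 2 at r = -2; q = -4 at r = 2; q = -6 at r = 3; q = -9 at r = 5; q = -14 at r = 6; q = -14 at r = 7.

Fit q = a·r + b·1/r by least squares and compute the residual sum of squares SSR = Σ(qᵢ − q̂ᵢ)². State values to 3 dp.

SSR = 6.484

The normal equations are: 127·a + 6·b = -257;  6·a + (30839/44100)·b = -167/15.
Eliminating b: (30839/44100)·(row 1) − 6·(row 2) gives (2328953/44100)·a = (30839/44100)·(-257) − 6·(-167/15) = -4979743/44100, so a = -4979743/2328953.
Then b = ((-167/15) − 6·(-4979743/2328953))/(30839/44100) = 5647740/2328953.
Residuals: -2477710/2328953, -2180196/2328953, -917069/2328953, 2808590/2328953, -3668174/2328953, 1446039/2328953; SSR = 15100358/2328953.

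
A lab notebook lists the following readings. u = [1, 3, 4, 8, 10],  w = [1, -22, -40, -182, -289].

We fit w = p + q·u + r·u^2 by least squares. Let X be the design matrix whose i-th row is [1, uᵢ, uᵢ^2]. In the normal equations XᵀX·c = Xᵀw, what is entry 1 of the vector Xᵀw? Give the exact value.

-532

Entry 1 ↔ basis 1, so (Xᵀw)_{1} = Σᵢ wᵢ = (1)·(1) + (1)·(-22) + (1)·(-40) + (1)·(-182) + (1)·(-289) = -532.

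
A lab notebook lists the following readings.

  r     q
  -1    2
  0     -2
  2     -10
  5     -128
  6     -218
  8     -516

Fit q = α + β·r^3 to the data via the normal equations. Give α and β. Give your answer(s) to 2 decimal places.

MᵀM·[α, β]ᵀ = Mᵀq reads: 6·α + 860·β = -872;  860·α + 324490·β = -327362.
(Σ1 = 6, Σr^3 = 860, Σr^3·r^3 = 324490, Σq = -872, Σr^3·q = -327362.)
Eliminating β: 324490·(row 1) − 860·(row 2) gives 1207340·α = 324490·(-872) − 860·(-327362) = -1423960, so α = -71198/60367.
Then β = ((-327362) − 860·(-71198/60367))/324490 = -303563/301835.

α = -1.18, β = -1.01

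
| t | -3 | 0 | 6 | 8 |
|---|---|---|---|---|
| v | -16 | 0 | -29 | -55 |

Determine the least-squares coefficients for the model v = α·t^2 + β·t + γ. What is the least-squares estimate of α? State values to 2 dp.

α = -1.09

The normal equations are: 5473·α + 701·β + 109·γ = -4708;  701·α + 109·β + 11·γ = -566;  109·α + 11·β + 4·γ = -100.
Solving the 3×3 system (Gaussian elimination) gives α = -1751/1604, β = 14973/8020, γ = -1551/4010.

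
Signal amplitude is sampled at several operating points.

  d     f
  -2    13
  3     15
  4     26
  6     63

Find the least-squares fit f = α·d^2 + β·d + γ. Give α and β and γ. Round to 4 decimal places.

Compute the Gram sums: Σd^2·d^2 = 1649, Σd^2·d = 299, Σd^2 = 65, Σd·d = 65, Σd = 11, Σ1 = 4.
Moment sums: Σd^2·f = 2871, Σd·f = 501, Σf = 117.
So MᵀM·[α, β, γ]ᵀ = Mᵀf: [[1649, 299, 65]; [299, 65, 11]; [65, 11, 4]]·[α, β, γ]ᵀ = [2871, 501, 117]ᵀ.
Inverting the 3×3 Gram matrix, [α, β, γ]ᵀ = [184/93, -157/93, 54/31]ᵀ.

α = 1.9785, β = -1.6882, γ = 1.7419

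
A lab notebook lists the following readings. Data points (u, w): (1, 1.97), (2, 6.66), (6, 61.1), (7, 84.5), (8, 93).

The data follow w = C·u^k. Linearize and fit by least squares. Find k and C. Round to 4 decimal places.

k = 1.9119, C = 1.8999

With ln wᵢ as the transformed response and ln uᵢ as the regressor:
Σln u = 6.5103, Σ(ln u)² = 11.8015, Σln w = 15.6560, Σln u·ln w = 26.7417.
Equations: 11.8015·k + 6.5103·ln C = 26.7417;  6.5103·k + 5·ln C = 15.6560.
Slope k = (n·Σln u·ln w − Σln u·Σln w)/(n·Σ(ln u)² − (Σln u)²) = (5·26.7417 − 6.5103·15.6560)/16.6240 = 1.91192; ln C = (Σln w − k·Σln u)/n = 0.64178, so C = exp(0.64178) = 1.89986.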